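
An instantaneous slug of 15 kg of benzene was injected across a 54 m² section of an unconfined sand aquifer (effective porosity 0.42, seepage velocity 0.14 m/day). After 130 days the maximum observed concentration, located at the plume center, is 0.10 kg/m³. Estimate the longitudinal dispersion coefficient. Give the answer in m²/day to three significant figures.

At the plume center C_max = M/(n_e·A·√(4πDt)), so D = M²/(4πt·(n_e·A·C_max)²).
n_e·A·C_max = 0.42 × 54 × 0.10 = 2.268 kg/m.
D = 15²/(4π × 130 × 2.268²) = 0.0268 m²/day.

0.0268 m²/day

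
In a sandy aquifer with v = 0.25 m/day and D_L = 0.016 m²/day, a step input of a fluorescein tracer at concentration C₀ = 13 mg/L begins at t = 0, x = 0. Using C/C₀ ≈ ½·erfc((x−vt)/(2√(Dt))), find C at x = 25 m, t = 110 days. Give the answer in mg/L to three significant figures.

11.8 mg/L

For a continuous step input, C/C₀ ≈ ½·erfc((x−vt)/(2√(Dt))).
vt = 0.25 × 110 = 27.5 m and 2√(Dt) = 2√(0.016 × 110) = 2.653 m.
Argument (x−vt)/(2√(Dt)) = (25 − 27.5)/2.653 = -0.9423; ½·erfc(-0.9423) = 0.9087.
C = 13 × 0.9087 = 11.8 mg/L.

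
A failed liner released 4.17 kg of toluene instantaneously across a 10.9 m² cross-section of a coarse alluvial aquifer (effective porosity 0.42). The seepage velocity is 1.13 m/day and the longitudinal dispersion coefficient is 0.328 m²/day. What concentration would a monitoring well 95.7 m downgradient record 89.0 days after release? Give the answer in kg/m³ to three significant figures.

For an instantaneous plane source, C(x,t) = M/(n_e·A·√(4πDt)) · exp(−(x−vt)²/(4Dt)), with n_e·A the pore (flow) area.
Plume center vt = 1.13 × 89.0 = 100.57 m, so the well at 95.7 m is 4.87 m upgradient of the peak.
√(4πDt) = 19.15 m, giving peak height M/(n_e·A·√(4πDt)) = 4.17/(0.42 × 10.9 × 19.15) = 0.04757 kg/m³.
(x−vt)²/(4Dt) = (-4.87)²/(4 × 0.328 × 89.0) = 0.2031; exp(−0.2031) = 0.8162.
C = 0.04757 × 0.8162 = 0.0388 kg/m³.

0.0388 kg/m³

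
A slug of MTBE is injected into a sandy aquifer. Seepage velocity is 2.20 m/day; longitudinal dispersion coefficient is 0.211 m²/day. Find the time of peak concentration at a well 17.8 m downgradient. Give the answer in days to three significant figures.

8.05 days

For the 1D instantaneous-source solution, setting ∂C/∂t = 0 at fixed x gives v²t² + 2Dt − x² = 0, so t = (√(D² + v²x²) − D)/v².
√(D² + v²x²) = √(0.211² + 2.20² × 17.8²) = 39.16; v² = 4.84.
t = (39.16 − 0.211)/4.84 = 8.05 days (vs. the pure-advection estimate x/v = 8.09 d).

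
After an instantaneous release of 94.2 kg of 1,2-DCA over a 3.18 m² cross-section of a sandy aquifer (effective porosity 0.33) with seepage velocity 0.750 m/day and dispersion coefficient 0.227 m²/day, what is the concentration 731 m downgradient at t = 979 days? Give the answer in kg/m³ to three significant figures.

For an instantaneous plane source, C(x,t) = M/(n_e·A·√(4πDt)) · exp(−(x−vt)²/(4Dt)), with n_e·A the pore (flow) area.
Plume center vt = 0.750 × 979 = 734.25 m, so the well at 731 m is 3.25 m upgradient of the peak.
√(4πDt) = 52.85 m, giving peak height M/(n_e·A·√(4πDt)) = 94.2/(0.33 × 3.18 × 52.85) = 1.698 kg/m³.
(x−vt)²/(4Dt) = (-3.25)²/(4 × 0.227 × 979) = 0.01188; exp(−0.01188) = 0.9882.
C = 1.698 × 0.9882 = 1.68 kg/m³.

1.68 kg/m³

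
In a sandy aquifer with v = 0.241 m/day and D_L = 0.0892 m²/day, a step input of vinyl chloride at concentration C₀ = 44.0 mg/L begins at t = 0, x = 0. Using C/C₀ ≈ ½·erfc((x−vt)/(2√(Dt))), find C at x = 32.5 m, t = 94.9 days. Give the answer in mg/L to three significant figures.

0.424 mg/L

For a continuous step input, C/C₀ ≈ ½·erfc((x−vt)/(2√(Dt))).
vt = 0.241 × 94.9 = 22.8709 m and 2√(Dt) = 2√(0.0892 × 94.9) = 5.819 m.
Argument (x−vt)/(2√(Dt)) = (32.5 − 22.8709)/5.819 = 1.655; ½·erfc(1.655) = 0.009628.
C = 44.0 × 0.009628 = 0.424 mg/L.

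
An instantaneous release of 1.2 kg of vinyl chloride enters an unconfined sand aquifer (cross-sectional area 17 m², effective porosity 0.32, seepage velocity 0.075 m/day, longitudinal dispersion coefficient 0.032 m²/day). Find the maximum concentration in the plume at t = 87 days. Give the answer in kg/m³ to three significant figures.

The peak of an instantaneous 1D plume sits at x = vt; there the Gaussian factor is 1 and C_max = M/(n_e·A·√(4πDt)), where n_e·A is the pore area the mass is dissolved in.
√(4πDt) = √(4π × 0.032 × 87) = 5.915 m, so C_max = 1.2/(0.32 × 17 × 5.915) = 0.0373 kg/m³.

0.0373 kg/m³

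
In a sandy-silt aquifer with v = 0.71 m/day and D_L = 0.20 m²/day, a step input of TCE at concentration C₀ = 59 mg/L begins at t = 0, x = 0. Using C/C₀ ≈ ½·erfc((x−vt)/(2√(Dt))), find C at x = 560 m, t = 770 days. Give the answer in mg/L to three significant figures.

For a continuous step input, C/C₀ ≈ ½·erfc((x−vt)/(2√(Dt))).
vt = 0.71 × 770 = 546.7 m and 2√(Dt) = 2√(0.20 × 770) = 24.82 m.
Argument (x−vt)/(2√(Dt)) = (560 − 546.7)/24.82 = 0.5359; ½·erfc(0.5359) = 0.2243.
C = 59 × 0.2243 = 13.2 mg/L.

13.2 mg/L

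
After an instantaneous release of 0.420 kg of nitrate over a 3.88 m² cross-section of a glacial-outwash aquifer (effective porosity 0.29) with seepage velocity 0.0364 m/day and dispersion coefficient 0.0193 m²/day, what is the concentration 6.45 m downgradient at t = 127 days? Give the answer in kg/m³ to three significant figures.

For an instantaneous plane source, C(x,t) = M/(n_e·A·√(4πDt)) · exp(−(x−vt)²/(4Dt)), with n_e·A the pore (flow) area.
Plume center vt = 0.0364 × 127 = 4.6228 m, so the well at 6.45 m is 1.8272 m downgradient of the peak.
√(4πDt) = 5.550 m, giving peak height M/(n_e·A·√(4πDt)) = 0.420/(0.29 × 3.88 × 5.550) = 0.06726 kg/m³.
(x−vt)²/(4Dt) = (1.8272)²/(4 × 0.0193 × 127) = 0.3405; exp(−0.3405) = 0.7114.
C = 0.06726 × 0.7114 = 0.0478 kg/m³.

0.0478 kg/m³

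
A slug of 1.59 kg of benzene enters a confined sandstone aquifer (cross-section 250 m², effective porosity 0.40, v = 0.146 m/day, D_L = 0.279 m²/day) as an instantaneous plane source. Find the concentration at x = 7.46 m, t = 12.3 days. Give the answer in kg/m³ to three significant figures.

For an instantaneous plane source, C(x,t) = M/(n_e·A·√(4πDt)) · exp(−(x−vt)²/(4Dt)), with n_e·A the pore (flow) area.
Plume center vt = 0.146 × 12.3 = 1.7958 m, so the well at 7.46 m is 5.6642 m downgradient of the peak.
√(4πDt) = 6.567 m, giving peak height M/(n_e·A·√(4πDt)) = 1.59/(0.40 × 250 × 6.567) = 0.002421 kg/m³.
(x−vt)²/(4Dt) = (5.6642)²/(4 × 0.279 × 12.3) = 2.337; exp(−2.337) = 0.09662.
C = 0.002421 × 0.09662 = 0.000234 kg/m³.

0.000234 kg/m³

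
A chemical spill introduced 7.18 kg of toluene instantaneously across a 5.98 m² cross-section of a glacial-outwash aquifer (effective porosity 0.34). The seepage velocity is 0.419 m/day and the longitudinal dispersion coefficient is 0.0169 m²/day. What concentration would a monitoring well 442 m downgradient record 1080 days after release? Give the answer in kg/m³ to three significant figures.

0.0512 kg/m³

For an instantaneous plane source, C(x,t) = M/(n_e·A·√(4πDt)) · exp(−(x−vt)²/(4Dt)), with n_e·A the pore (flow) area.
Plume center vt = 0.419 × 1080 = 452.52 m, so the well at 442 m is 10.52 m upgradient of the peak.
√(4πDt) = 15.14 m, giving peak height M/(n_e·A·√(4πDt)) = 7.18/(0.34 × 5.98 × 15.14) = 0.2332 kg/m³.
(x−vt)²/(4Dt) = (-10.52)²/(4 × 0.0169 × 1080) = 1.516; exp(−1.516) = 0.2196.
C = 0.2332 × 0.2196 = 0.0512 kg/m³.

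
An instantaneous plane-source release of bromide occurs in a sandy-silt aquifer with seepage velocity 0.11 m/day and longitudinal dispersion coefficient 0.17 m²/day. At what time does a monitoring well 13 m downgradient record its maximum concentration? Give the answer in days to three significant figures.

105 days

For the 1D instantaneous-source solution, setting ∂C/∂t = 0 at fixed x gives v²t² + 2Dt − x² = 0, so t = (√(D² + v²x²) − D)/v².
√(D² + v²x²) = √(0.17² + 0.11² × 13²) = 1.440; v² = 0.0121.
t = (1.440 − 0.17)/0.0121 = 105 days (vs. the pure-advection estimate x/v = 118 d).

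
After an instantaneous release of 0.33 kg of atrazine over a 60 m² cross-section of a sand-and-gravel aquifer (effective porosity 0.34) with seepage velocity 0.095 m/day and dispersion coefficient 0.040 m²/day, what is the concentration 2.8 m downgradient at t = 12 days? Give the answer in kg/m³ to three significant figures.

0.00157 kg/m³

For an instantaneous plane source, C(x,t) = M/(n_e·A·√(4πDt)) · exp(−(x−vt)²/(4Dt)), with n_e·A the pore (flow) area.
Plume center vt = 0.095 × 12 = 1.14 m, so the well at 2.8 m is 1.66 m downgradient of the peak.
√(4πDt) = 2.456 m, giving peak height M/(n_e·A·√(4πDt)) = 0.33/(0.34 × 60 × 2.456) = 0.006587 kg/m³.
(x−vt)²/(4Dt) = (1.66)²/(4 × 0.040 × 12) = 1.435; exp(−1.435) = 0.2381.
C = 0.006587 × 0.2381 = 0.00157 kg/m³.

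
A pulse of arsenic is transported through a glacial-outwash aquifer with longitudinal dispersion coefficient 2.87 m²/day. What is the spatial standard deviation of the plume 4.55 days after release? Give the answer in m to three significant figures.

Dispersive spreading gives a Gaussian with σ² = 2Dt; advection only shifts the center.
σ = √(2 × 2.87 × 4.55) = 5.11 m.

5.11 m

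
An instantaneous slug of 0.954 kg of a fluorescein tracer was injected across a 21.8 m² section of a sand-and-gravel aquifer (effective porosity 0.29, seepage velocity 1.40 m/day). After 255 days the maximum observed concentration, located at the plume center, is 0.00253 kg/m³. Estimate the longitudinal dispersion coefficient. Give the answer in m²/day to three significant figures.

At the plume center C_max = M/(n_e·A·√(4πDt)), so D = M²/(4πt·(n_e·A·C_max)²).
n_e·A·C_max = 0.29 × 21.8 × 0.00253 = 0.01599 kg/m.
D = 0.954²/(4π × 255 × 0.01599²) = 1.11 m²/day.

1.11 m²/day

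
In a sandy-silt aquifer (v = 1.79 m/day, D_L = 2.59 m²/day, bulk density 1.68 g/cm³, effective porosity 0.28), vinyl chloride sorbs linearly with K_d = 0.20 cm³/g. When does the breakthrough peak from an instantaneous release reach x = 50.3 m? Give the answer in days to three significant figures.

Retardation factor R = 1 + ρ_b·K_d/n = 1 + 1.68 × 0.20/0.28 = 2.200.
Sorption retards both mechanisms: v_R = v/R = 0.8136 m/day, D_R = D/R = 1.177 m²/day.
Peak time from v_R²t² + 2D_R t − x² = 0: t = (√(D_R² + v_R²x²) − D_R)/v_R².
√(D_R² + v_R²x²) = √(1.177² + 0.8136² × 50.3²) = 40.94; v_R² = 0.6619.
t = (40.94 − 1.177)/0.6619 = 60.1 days.

60.1 days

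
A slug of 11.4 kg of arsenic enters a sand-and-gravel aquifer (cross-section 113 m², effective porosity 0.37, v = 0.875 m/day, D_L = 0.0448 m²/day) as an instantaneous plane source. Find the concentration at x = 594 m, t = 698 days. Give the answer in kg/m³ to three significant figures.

For an instantaneous plane source, C(x,t) = M/(n_e·A·√(4πDt)) · exp(−(x−vt)²/(4Dt)), with n_e·A the pore (flow) area.
Plume center vt = 0.875 × 698 = 610.75 m, so the well at 594 m is 16.75 m upgradient of the peak.
√(4πDt) = 19.82 m, giving peak height M/(n_e·A·√(4πDt)) = 11.4/(0.37 × 113 × 19.82) = 0.01376 kg/m³.
(x−vt)²/(4Dt) = (-16.75)²/(4 × 0.0448 × 698) = 2.243; exp(−2.243) = 0.1061.
C = 0.01376 × 0.1061 = 0.00146 kg/m³.

0.00146 kg/m³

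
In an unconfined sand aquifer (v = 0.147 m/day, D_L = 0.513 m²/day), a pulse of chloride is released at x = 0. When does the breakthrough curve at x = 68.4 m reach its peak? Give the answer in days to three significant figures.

442 days

For the 1D instantaneous-source solution, setting ∂C/∂t = 0 at fixed x gives v²t² + 2Dt − x² = 0, so t = (√(D² + v²x²) − D)/v².
√(D² + v²x²) = √(0.513² + 0.147² × 68.4²) = 10.07; v² = 0.021609.
t = (10.07 − 0.513)/0.021609 = 442 days (vs. the pure-advection estimate x/v = 465 d).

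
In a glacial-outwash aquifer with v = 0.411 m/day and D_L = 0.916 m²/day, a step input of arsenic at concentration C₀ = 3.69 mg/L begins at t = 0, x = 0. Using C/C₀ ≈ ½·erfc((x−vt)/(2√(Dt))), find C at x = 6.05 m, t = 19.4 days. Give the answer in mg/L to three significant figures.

For a continuous step input, C/C₀ ≈ ½·erfc((x−vt)/(2√(Dt))).
vt = 0.411 × 19.4 = 7.9734 m and 2√(Dt) = 2√(0.916 × 19.4) = 8.431 m.
Argument (x−vt)/(2√(Dt)) = (6.05 − 7.9734)/8.431 = -0.2281; ½·erfc(-0.2281) = 0.6265.
C = 3.69 × 0.6265 = 2.31 mg/L.

2.31 mg/L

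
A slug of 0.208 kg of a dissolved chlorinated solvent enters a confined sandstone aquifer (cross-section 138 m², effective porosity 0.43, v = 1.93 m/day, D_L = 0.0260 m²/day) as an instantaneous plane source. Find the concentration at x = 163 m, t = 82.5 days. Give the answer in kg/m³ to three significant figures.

0.000128 kg/m³

For an instantaneous plane source, C(x,t) = M/(n_e·A·√(4πDt)) · exp(−(x−vt)²/(4Dt)), with n_e·A the pore (flow) area.
Plume center vt = 1.93 × 82.5 = 159.225 m, so the well at 163 m is 3.775 m downgradient of the peak.
√(4πDt) = 5.192 m, giving peak height M/(n_e·A·√(4πDt)) = 0.208/(0.43 × 138 × 5.192) = 0.0006751 kg/m³.
(x−vt)²/(4Dt) = (3.775)²/(4 × 0.0260 × 82.5) = 1.661; exp(−1.661) = 0.1899.
C = 0.0006751 × 0.1899 = 0.000128 kg/m³.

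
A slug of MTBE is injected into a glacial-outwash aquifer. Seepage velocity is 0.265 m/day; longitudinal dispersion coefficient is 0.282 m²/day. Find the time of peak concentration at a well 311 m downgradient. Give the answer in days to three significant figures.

1170 days

For the 1D instantaneous-source solution, setting ∂C/∂t = 0 at fixed x gives v²t² + 2Dt − x² = 0, so t = (√(D² + v²x²) − D)/v².
√(D² + v²x²) = √(0.282² + 0.265² × 311²) = 82.42; v² = 0.070225.
t = (82.42 − 0.282)/0.070225 = 1170 days (vs. the pure-advection estimate x/v = 1170 d).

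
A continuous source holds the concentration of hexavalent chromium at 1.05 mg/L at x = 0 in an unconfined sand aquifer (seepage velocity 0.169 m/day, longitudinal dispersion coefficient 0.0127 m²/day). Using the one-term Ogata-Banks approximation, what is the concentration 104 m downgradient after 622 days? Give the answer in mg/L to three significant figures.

0.641 mg/L

For a continuous step input, C/C₀ ≈ ½·erfc((x−vt)/(2√(Dt))).
vt = 0.169 × 622 = 105.118 m and 2√(Dt) = 2√(0.0127 × 622) = 5.621 m.
Argument (x−vt)/(2√(Dt)) = (104 − 105.118)/5.621 = -0.1989; ½·erfc(-0.1989) = 0.6108.
C = 1.05 × 0.6108 = 0.641 mg/L.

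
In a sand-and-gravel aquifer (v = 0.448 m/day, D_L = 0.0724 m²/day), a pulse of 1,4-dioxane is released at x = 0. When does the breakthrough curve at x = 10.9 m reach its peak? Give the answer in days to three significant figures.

24.0 days

For the 1D instantaneous-source solution, setting ∂C/∂t = 0 at fixed x gives v²t² + 2Dt − x² = 0, so t = (√(D² + v²x²) − D)/v².
√(D² + v²x²) = √(0.0724² + 0.448² × 10.9²) = 4.884; v² = 0.200704.
t = (4.884 − 0.0724)/0.200704 = 24.0 days (vs. the pure-advection estimate x/v = 24.3 d).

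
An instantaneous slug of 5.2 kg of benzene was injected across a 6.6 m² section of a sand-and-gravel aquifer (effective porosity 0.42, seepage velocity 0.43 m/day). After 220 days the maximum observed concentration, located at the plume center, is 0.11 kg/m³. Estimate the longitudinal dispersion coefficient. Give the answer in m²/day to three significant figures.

At the plume center C_max = M/(n_e·A·√(4πDt)), so D = M²/(4πt·(n_e·A·C_max)²).
n_e·A·C_max = 0.42 × 6.6 × 0.11 = 0.3049 kg/m.
D = 5.2²/(4π × 220 × 0.3049²) = 0.105 m²/day.

0.105 m²/day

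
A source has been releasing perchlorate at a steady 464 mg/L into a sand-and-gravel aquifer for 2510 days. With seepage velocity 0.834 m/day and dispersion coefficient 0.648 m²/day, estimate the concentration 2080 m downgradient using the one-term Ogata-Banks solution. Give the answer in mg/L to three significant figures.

275 mg/L

For a continuous step input, C/C₀ ≈ ½·erfc((x−vt)/(2√(Dt))).
vt = 0.834 × 2510 = 2093.34 m and 2√(Dt) = 2√(0.648 × 2510) = 80.66 m.
Argument (x−vt)/(2√(Dt)) = (2080 − 2093.34)/80.66 = -0.1654; ½·erfc(-0.1654) = 0.5925.
C = 464 × 0.5925 = 275 mg/L.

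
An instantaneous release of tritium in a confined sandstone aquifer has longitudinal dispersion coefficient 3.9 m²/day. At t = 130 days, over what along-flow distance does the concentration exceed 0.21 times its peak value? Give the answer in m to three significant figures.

113 m

The plume is Gaussian with σ = √(2Dt) = √(2 × 3.9 × 130) = 31.84 m.
C/C_peak = exp(−Δx²/(2σ²)) = 0.21 ⇒ Δx = σ·√(−2 ln 0.21) = 31.84 × 1.767 = 56.26 m.
Width = 2Δx = 113 m.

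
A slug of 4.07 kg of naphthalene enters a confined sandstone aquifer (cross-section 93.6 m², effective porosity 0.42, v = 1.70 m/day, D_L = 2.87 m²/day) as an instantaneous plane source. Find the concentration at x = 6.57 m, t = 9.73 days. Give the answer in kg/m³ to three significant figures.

0.00227 kg/m³

For an instantaneous plane source, C(x,t) = M/(n_e·A·√(4πDt)) · exp(−(x−vt)²/(4Dt)), with n_e·A the pore (flow) area.
Plume center vt = 1.70 × 9.73 = 16.541 m, so the well at 6.57 m is 9.971 m upgradient of the peak.
√(4πDt) = 18.73 m, giving peak height M/(n_e·A·√(4πDt)) = 4.07/(0.42 × 93.6 × 18.73) = 0.005528 kg/m³.
(x−vt)²/(4Dt) = (-9.971)²/(4 × 2.87 × 9.73) = 0.8901; exp(−0.8901) = 0.4106.
C = 0.005528 × 0.4106 = 0.00227 kg/m³.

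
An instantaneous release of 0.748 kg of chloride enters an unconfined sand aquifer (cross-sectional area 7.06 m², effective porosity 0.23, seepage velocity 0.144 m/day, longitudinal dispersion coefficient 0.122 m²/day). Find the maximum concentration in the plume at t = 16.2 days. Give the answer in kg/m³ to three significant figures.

The peak of an instantaneous 1D plume sits at x = vt; there the Gaussian factor is 1 and C_max = M/(n_e·A·√(4πDt)), where n_e·A is the pore area the mass is dissolved in.
√(4πDt) = √(4π × 0.122 × 16.2) = 4.984 m, so C_max = 0.748/(0.23 × 7.06 × 4.984) = 0.0924 kg/m³.

0.0924 kg/m³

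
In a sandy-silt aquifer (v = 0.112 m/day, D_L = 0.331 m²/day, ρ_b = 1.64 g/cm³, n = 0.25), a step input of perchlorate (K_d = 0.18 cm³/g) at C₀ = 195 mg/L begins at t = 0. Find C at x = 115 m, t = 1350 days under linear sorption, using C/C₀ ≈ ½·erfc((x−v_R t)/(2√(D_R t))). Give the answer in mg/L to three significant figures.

Retardation factor R = 1 + ρ_b·K_d/n = 1 + 1.64 × 0.18/0.25 = 2.181.
Sorption retards both mechanisms: v_R = v/R = 0.05135 m/day, D_R = D/R = 0.1518 m²/day.
v_R·t = 0.05135 × 1350 = 69.3225 m; 2√(D_R t) = 28.63 m; argument = (115 − 69.3225)/28.63 = 1.595.
C = C₀ × ½·erfc(1.595) = 195 × 0.01205 = 2.35 mg/L.

2.35 mg/L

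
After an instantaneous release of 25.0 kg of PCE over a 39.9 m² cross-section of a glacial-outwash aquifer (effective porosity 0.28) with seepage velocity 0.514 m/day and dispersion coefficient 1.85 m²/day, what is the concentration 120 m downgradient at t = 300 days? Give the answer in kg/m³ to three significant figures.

For an instantaneous plane source, C(x,t) = M/(n_e·A·√(4πDt)) · exp(−(x−vt)²/(4Dt)), with n_e·A the pore (flow) area.
Plume center vt = 0.514 × 300 = 154.2 m, so the well at 120 m is 34.2 m upgradient of the peak.
√(4πDt) = 83.51 m, giving peak height M/(n_e·A·√(4πDt)) = 25.0/(0.28 × 39.9 × 83.51) = 0.02680 kg/m³.
(x−vt)²/(4Dt) = (-34.2)²/(4 × 1.85 × 300) = 0.5269; exp(−0.5269) = 0.5904.
C = 0.02680 × 0.5904 = 0.0158 kg/m³.

0.0158 kg/m³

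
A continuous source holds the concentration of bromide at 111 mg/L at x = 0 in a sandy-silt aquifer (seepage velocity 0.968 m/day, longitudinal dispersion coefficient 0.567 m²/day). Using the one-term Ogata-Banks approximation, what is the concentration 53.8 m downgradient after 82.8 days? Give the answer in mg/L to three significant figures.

For a continuous step input, C/C₀ ≈ ½·erfc((x−vt)/(2√(Dt))).
vt = 0.968 × 82.8 = 80.1504 m and 2√(Dt) = 2√(0.567 × 82.8) = 13.70 m.
Argument (x−vt)/(2√(Dt)) = (53.8 − 80.1504)/13.70 = -1.923; ½·erfc(-1.923) = 0.9967.
C = 111 × 0.9967 = 111 mg/L.

111 mg/L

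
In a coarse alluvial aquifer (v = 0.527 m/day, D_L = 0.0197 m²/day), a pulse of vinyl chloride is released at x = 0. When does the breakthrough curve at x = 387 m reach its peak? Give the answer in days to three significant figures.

For the 1D instantaneous-source solution, setting ∂C/∂t = 0 at fixed x gives v²t² + 2Dt − x² = 0, so t = (√(D² + v²x²) − D)/v².
√(D² + v²x²) = √(0.0197² + 0.527² × 387²) = 203.9; v² = 0.277729.
t = (203.9 − 0.0197)/0.277729 = 734 days (vs. the pure-advection estimate x/v = 734 d).

734 days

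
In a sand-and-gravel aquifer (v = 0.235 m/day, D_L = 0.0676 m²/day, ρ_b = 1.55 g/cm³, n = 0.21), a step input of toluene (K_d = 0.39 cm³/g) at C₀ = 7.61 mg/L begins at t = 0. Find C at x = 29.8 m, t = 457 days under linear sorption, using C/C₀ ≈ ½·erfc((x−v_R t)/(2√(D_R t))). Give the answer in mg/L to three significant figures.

2.27 mg/L

Retardation factor R = 1 + ρ_b·K_d/n = 1 + 1.55 × 0.39/0.21 = 3.879.
Sorption retards both mechanisms: v_R = v/R = 0.06058 m/day, D_R = D/R = 0.01743 m²/day.
v_R·t = 0.06058 × 457 = 27.68506 m; 2√(D_R t) = 5.645 m; argument = (29.8 − 27.68506)/5.645 = 0.3747.
C = C₀ × ½·erfc(0.3747) = 7.61 × 0.2981 = 2.27 mg/L.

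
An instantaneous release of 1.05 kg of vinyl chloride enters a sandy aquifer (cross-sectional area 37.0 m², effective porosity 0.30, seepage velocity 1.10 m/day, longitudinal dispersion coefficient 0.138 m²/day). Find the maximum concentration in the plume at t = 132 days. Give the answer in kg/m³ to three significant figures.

0.00625 kg/m³

The peak of an instantaneous 1D plume sits at x = vt; there the Gaussian factor is 1 and C_max = M/(n_e·A·√(4πDt)), where n_e·A is the pore area the mass is dissolved in.
√(4πDt) = √(4π × 0.138 × 132) = 15.13 m, so C_max = 1.05/(0.30 × 37.0 × 15.13) = 0.00625 kg/m³.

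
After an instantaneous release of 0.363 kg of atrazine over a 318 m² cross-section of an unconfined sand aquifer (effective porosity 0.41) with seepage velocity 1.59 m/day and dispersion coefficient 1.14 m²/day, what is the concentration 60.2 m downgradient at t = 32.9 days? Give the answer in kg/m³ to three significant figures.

For an instantaneous plane source, C(x,t) = M/(n_e·A·√(4πDt)) · exp(−(x−vt)²/(4Dt)), with n_e·A the pore (flow) area.
Plume center vt = 1.59 × 32.9 = 52.311 m, so the well at 60.2 m is 7.889 m downgradient of the peak.
√(4πDt) = 21.71 m, giving peak height M/(n_e·A·√(4πDt)) = 0.363/(0.41 × 318 × 21.71) = 0.0001282 kg/m³.
(x−vt)²/(4Dt) = (7.889)²/(4 × 1.14 × 32.9) = 0.4148; exp(−0.4148) = 0.6605.
C = 0.0001282 × 0.6605 = 8.47e-05 kg/m³.

8.47e-05 kg/m³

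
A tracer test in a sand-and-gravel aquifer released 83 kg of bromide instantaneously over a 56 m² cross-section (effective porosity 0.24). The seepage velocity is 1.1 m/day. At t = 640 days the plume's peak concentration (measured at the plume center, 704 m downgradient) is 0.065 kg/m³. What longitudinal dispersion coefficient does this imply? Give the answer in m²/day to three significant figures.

At the plume center C_max = M/(n_e·A·√(4πDt)), so D = M²/(4πt·(n_e·A·C_max)²).
n_e·A·C_max = 0.24 × 56 × 0.065 = 0.8736 kg/m.
D = 83²/(4π × 640 × 0.8736²) = 1.12 m²/day.

1.12 m²/day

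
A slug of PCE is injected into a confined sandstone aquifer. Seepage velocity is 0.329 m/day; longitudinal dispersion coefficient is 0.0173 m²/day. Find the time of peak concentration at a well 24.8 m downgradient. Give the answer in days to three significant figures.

For the 1D instantaneous-source solution, setting ∂C/∂t = 0 at fixed x gives v²t² + 2Dt − x² = 0, so t = (√(D² + v²x²) − D)/v².
√(D² + v²x²) = √(0.0173² + 0.329² × 24.8²) = 8.159; v² = 0.108241.
t = (8.159 − 0.0173)/0.108241 = 75.2 days (vs. the pure-advection estimate x/v = 75.4 d).

75.2 days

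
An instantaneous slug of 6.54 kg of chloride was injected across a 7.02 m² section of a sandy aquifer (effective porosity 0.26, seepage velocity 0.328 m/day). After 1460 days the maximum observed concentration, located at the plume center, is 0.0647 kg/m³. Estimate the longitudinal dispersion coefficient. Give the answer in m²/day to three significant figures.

At the plume center C_max = M/(n_e·A·√(4πDt)), so D = M²/(4πt·(n_e·A·C_max)²).
n_e·A·C_max = 0.26 × 7.02 × 0.0647 = 0.1181 kg/m.
D = 6.54²/(4π × 1460 × 0.1181²) = 0.167 m²/day.

0.167 m²/day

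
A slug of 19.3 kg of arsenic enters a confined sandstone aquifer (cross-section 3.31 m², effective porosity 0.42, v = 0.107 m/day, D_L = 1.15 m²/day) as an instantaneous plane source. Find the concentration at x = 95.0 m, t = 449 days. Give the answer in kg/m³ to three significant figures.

For an instantaneous plane source, C(x,t) = M/(n_e·A·√(4πDt)) · exp(−(x−vt)²/(4Dt)), with n_e·A the pore (flow) area.
Plume center vt = 0.107 × 449 = 48.043 m, so the well at 95.0 m is 46.957 m downgradient of the peak.
√(4πDt) = 80.55 m, giving peak height M/(n_e·A·√(4πDt)) = 19.3/(0.42 × 3.31 × 80.55) = 0.1724 kg/m³.
(x−vt)²/(4Dt) = (46.957)²/(4 × 1.15 × 449) = 1.068; exp(−1.068) = 0.3437.
C = 0.1724 × 0.3437 = 0.0593 kg/m³.

0.0593 kg/m³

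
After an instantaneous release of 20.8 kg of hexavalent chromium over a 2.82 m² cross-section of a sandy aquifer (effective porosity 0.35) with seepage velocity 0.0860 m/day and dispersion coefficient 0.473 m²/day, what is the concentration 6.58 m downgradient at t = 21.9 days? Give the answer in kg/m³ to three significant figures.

For an instantaneous plane source, C(x,t) = M/(n_e·A·√(4πDt)) · exp(−(x−vt)²/(4Dt)), with n_e·A the pore (flow) area.
Plume center vt = 0.0860 × 21.9 = 1.8834 m, so the well at 6.58 m is 4.6966 m downgradient of the peak.
√(4πDt) = 11.41 m, giving peak height M/(n_e·A·√(4πDt)) = 20.8/(0.35 × 2.82 × 11.41) = 1.847 kg/m³.
(x−vt)²/(4Dt) = (4.6966)²/(4 × 0.473 × 21.9) = 0.5324; exp(−0.5324) = 0.5872.
C = 1.847 × 0.5872 = 1.08 kg/m³.

1.08 kg/m³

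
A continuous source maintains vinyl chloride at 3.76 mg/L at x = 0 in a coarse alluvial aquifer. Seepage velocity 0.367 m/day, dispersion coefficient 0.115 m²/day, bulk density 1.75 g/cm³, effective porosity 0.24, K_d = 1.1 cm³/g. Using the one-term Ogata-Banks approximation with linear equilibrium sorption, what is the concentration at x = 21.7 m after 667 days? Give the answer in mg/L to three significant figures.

Retardation factor R = 1 + ρ_b·K_d/n = 1 + 1.75 × 1.1/0.24 = 9.021.
Sorption retards both mechanisms: v_R = v/R = 0.04068 m/day, D_R = D/R = 0.01275 m²/day.
v_R·t = 0.04068 × 667 = 27.13356 m; 2√(D_R t) = 5.832 m; argument = (21.7 − 27.13356)/5.832 = -0.9317.
C = C₀ × ½·erfc(-0.9317) = 3.76 × 0.9062 = 3.41 mg/L.

3.41 mg/L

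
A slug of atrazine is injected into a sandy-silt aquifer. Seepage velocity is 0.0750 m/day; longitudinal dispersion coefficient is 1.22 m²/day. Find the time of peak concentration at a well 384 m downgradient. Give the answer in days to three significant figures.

4910 days

For the 1D instantaneous-source solution, setting ∂C/∂t = 0 at fixed x gives v²t² + 2Dt − x² = 0, so t = (√(D² + v²x²) − D)/v².
√(D² + v²x²) = √(1.22² + 0.0750² × 384²) = 28.83; v² = 0.005625.
t = (28.83 − 1.22)/0.005625 = 4910 days (vs. the pure-advection estimate x/v = 5120 d).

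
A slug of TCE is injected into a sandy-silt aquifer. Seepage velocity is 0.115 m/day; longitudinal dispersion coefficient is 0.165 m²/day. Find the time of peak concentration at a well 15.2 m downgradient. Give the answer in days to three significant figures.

For the 1D instantaneous-source solution, setting ∂C/∂t = 0 at fixed x gives v²t² + 2Dt − x² = 0, so t = (√(D² + v²x²) − D)/v².
√(D² + v²x²) = √(0.165² + 0.115² × 15.2²) = 1.756; v² = 0.013225.
t = (1.756 − 0.165)/0.013225 = 120 days (vs. the pure-advection estimate x/v = 132 d).

120 days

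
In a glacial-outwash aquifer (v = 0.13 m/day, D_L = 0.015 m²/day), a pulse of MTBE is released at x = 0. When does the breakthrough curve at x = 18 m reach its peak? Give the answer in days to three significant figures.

For the 1D instantaneous-source solution, setting ∂C/∂t = 0 at fixed x gives v²t² + 2Dt − x² = 0, so t = (√(D² + v²x²) − D)/v².
√(D² + v²x²) = √(0.015² + 0.13² × 18²) = 2.340; v² = 0.0169.
t = (2.340 − 0.015)/0.0169 = 138 days (vs. the pure-advection estimate x/v = 138 d).

138 days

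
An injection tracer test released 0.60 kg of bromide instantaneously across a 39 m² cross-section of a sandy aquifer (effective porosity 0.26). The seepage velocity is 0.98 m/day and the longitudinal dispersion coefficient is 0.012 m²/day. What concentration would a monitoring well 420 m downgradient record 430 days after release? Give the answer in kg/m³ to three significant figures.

For an instantaneous plane source, C(x,t) = M/(n_e·A·√(4πDt)) · exp(−(x−vt)²/(4Dt)), with n_e·A the pore (flow) area.
Plume center vt = 0.98 × 430 = 421.4 m, so the well at 420 m is 1.4 m upgradient of the peak.
√(4πDt) = 8.052 m, giving peak height M/(n_e·A·√(4πDt)) = 0.60/(0.26 × 39 × 8.052) = 0.007349 kg/m³.
(x−vt)²/(4Dt) = (-1.4)²/(4 × 0.012 × 430) = 0.09496; exp(−0.09496) = 0.9094.
C = 0.007349 × 0.9094 = 0.00668 kg/m³.

0.00668 kg/m³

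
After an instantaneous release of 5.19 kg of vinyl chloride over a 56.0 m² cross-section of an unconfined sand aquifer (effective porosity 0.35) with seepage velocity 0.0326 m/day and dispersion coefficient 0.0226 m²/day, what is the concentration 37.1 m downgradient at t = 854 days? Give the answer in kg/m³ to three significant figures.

0.00560 kg/m³

For an instantaneous plane source, C(x,t) = M/(n_e·A·√(4πDt)) · exp(−(x−vt)²/(4Dt)), with n_e·A the pore (flow) area.
Plume center vt = 0.0326 × 854 = 27.8404 m, so the well at 37.1 m is 9.2596 m downgradient of the peak.
√(4πDt) = 15.57 m, giving peak height M/(n_e·A·√(4πDt)) = 5.19/(0.35 × 56.0 × 15.57) = 0.01701 kg/m³.
(x−vt)²/(4Dt) = (9.2596)²/(4 × 0.0226 × 854) = 1.111; exp(−1.111) = 0.3292.
C = 0.01701 × 0.3292 = 0.00560 kg/m³.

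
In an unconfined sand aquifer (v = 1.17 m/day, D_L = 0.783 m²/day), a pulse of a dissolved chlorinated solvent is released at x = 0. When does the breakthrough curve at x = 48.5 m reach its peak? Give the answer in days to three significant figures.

40.9 days

For the 1D instantaneous-source solution, setting ∂C/∂t = 0 at fixed x gives v²t² + 2Dt − x² = 0, so t = (√(D² + v²x²) − D)/v².
√(D² + v²x²) = √(0.783² + 1.17² × 48.5²) = 56.75; v² = 1.3689.
t = (56.75 − 0.783)/1.3689 = 40.9 days (vs. the pure-advection estimate x/v = 41.5 d).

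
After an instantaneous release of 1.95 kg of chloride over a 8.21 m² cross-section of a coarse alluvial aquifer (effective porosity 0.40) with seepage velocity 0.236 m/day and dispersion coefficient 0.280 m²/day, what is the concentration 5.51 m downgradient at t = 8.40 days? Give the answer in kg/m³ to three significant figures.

For an instantaneous plane source, C(x,t) = M/(n_e·A·√(4πDt)) · exp(−(x−vt)²/(4Dt)), with n_e·A the pore (flow) area.
Plume center vt = 0.236 × 8.40 = 1.9824 m, so the well at 5.51 m is 3.5276 m downgradient of the peak.
√(4πDt) = 5.437 m, giving peak height M/(n_e·A·√(4πDt)) = 1.95/(0.40 × 8.21 × 5.437) = 0.1092 kg/m³.
(x−vt)²/(4Dt) = (3.5276)²/(4 × 0.280 × 8.40) = 1.323; exp(−1.323) = 0.2663.
C = 0.1092 × 0.2663 = 0.0291 kg/m³.

0.0291 kg/m³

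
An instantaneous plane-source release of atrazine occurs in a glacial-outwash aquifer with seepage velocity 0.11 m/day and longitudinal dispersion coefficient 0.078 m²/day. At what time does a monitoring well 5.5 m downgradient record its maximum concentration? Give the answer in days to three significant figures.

For the 1D instantaneous-source solution, setting ∂C/∂t = 0 at fixed x gives v²t² + 2Dt − x² = 0, so t = (√(D² + v²x²) − D)/v².
√(D² + v²x²) = √(0.078² + 0.11² × 5.5²) = 0.6100; v² = 0.0121.
t = (0.6100 − 0.078)/0.0121 = 44.0 days (vs. the pure-advection estimate x/v = 50.0 d).

44.0 days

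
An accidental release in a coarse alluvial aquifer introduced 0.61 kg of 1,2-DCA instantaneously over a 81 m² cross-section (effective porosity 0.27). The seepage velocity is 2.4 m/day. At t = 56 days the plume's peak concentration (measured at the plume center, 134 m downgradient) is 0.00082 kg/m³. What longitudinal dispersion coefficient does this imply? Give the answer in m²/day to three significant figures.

1.64 m²/day

At the plume center C_max = M/(n_e·A·√(4πDt)), so D = M²/(4πt·(n_e·A·C_max)²).
n_e·A·C_max = 0.27 × 81 × 0.00082 = 0.01793 kg/m.
D = 0.61²/(4π × 56 × 0.01793²) = 1.64 m²/day.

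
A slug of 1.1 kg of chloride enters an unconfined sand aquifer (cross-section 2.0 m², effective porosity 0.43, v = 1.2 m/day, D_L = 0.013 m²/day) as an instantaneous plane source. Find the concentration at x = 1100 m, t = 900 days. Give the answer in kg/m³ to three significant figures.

2.05e-05 kg/m³

For an instantaneous plane source, C(x,t) = M/(n_e·A·√(4πDt)) · exp(−(x−vt)²/(4Dt)), with n_e·A the pore (flow) area.
Plume center vt = 1.2 × 900 = 1080 m, so the well at 1100 m is 20 m downgradient of the peak.
√(4πDt) = 12.13 m, giving peak height M/(n_e·A·√(4πDt)) = 1.1/(0.43 × 2.0 × 12.13) = 0.1054 kg/m³.
(x−vt)²/(4Dt) = (20)²/(4 × 0.013 × 900) = 8.547; exp(−8.547) = 0.0001941.
C = 0.1054 × 0.0001941 = 2.05e-05 kg/m³.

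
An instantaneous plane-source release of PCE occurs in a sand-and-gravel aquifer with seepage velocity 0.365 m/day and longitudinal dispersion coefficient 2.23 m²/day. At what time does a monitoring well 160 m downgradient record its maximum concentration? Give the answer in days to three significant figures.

422 days

For the 1D instantaneous-source solution, setting ∂C/∂t = 0 at fixed x gives v²t² + 2Dt − x² = 0, so t = (√(D² + v²x²) − D)/v².
√(D² + v²x²) = √(2.23² + 0.365² × 160²) = 58.44; v² = 0.133225.
t = (58.44 − 2.23)/0.133225 = 422 days (vs. the pure-advection estimate x/v = 438 d).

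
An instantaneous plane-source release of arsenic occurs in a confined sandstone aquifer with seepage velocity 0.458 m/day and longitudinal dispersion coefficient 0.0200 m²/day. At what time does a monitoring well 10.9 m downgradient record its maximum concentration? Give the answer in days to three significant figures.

23.7 days

For the 1D instantaneous-source solution, setting ∂C/∂t = 0 at fixed x gives v²t² + 2Dt − x² = 0, so t = (√(D² + v²x²) − D)/v².
√(D² + v²x²) = √(0.0200² + 0.458² × 10.9²) = 4.992; v² = 0.209764.
t = (4.992 − 0.0200)/0.209764 = 23.7 days (vs. the pure-advection estimate x/v = 23.8 d).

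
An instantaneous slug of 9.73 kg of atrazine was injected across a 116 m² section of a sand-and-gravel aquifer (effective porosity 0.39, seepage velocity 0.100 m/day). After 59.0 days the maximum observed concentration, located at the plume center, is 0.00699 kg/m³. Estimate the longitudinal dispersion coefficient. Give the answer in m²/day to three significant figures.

1.28 m²/day

At the plume center C_max = M/(n_e·A·√(4πDt)), so D = M²/(4πt·(n_e·A·C_max)²).
n_e·A·C_max = 0.39 × 116 × 0.00699 = 0.3162 kg/m.
D = 9.73²/(4π × 59.0 × 0.3162²) = 1.28 m²/day.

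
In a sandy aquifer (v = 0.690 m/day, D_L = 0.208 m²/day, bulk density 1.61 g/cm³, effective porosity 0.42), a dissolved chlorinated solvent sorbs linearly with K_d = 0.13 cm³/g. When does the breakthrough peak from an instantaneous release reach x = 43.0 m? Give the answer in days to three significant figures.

Retardation factor R = 1 + ρ_b·K_d/n = 1 + 1.61 × 0.13/0.42 = 1.498.
Sorption retards both mechanisms: v_R = v/R = 0.4606 m/day, D_R = D/R = 0.1389 m²/day.
Peak time from v_R²t² + 2D_R t − x² = 0: t = (√(D_R² + v_R²x²) − D_R)/v_R².
√(D_R² + v_R²x²) = √(0.1389² + 0.4606² × 43.0²) = 19.81; v_R² = 0.2122.
t = (19.81 − 0.1389)/0.2122 = 92.7 days.

92.7 days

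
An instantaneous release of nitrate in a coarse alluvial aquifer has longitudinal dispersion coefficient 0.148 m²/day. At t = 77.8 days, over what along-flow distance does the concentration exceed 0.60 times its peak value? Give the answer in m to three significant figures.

The plume is Gaussian with σ = √(2Dt) = √(2 × 0.148 × 77.8) = 4.799 m.
C/C_peak = exp(−Δx²/(2σ²)) = 0.60 ⇒ Δx = σ·√(−2 ln 0.60) = 4.799 × 1.011 = 4.852 m.
Width = 2Δx = 9.70 m.

9.70 m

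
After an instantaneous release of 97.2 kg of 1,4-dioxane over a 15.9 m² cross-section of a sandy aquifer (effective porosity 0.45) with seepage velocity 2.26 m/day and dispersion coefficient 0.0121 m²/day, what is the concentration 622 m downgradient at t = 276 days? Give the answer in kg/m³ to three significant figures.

1.66 kg/m³

For an instantaneous plane source, C(x,t) = M/(n_e·A·√(4πDt)) · exp(−(x−vt)²/(4Dt)), with n_e·A the pore (flow) area.
Plume center vt = 2.26 × 276 = 623.76 m, so the well at 622 m is 1.76 m upgradient of the peak.
√(4πDt) = 6.478 m, giving peak height M/(n_e·A·√(4πDt)) = 97.2/(0.45 × 15.9 × 6.478) = 2.097 kg/m³.
(x−vt)²/(4Dt) = (-1.76)²/(4 × 0.0121 × 276) = 0.2319; exp(−0.2319) = 0.7930.
C = 2.097 × 0.7930 = 1.66 kg/m³.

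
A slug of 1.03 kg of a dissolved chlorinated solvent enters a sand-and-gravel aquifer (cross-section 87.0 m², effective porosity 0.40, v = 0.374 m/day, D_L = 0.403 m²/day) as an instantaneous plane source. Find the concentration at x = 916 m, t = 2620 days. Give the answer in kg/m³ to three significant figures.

For an instantaneous plane source, C(x,t) = M/(n_e·A·√(4πDt)) · exp(−(x−vt)²/(4Dt)), with n_e·A the pore (flow) area.
Plume center vt = 0.374 × 2620 = 979.88 m, so the well at 916 m is 63.88 m upgradient of the peak.
√(4πDt) = 115.2 m, giving peak height M/(n_e·A·√(4πDt)) = 1.03/(0.40 × 87.0 × 115.2) = 0.0002569 kg/m³.
(x−vt)²/(4Dt) = (-63.88)²/(4 × 0.403 × 2620) = 0.9662; exp(−0.9662) = 0.3805.
C = 0.0002569 × 0.3805 = 9.78e-05 kg/m³.

9.78e-05 kg/m³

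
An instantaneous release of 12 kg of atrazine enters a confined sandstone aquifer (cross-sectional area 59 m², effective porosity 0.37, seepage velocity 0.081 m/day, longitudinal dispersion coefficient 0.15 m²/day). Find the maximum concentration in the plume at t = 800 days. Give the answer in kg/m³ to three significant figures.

0.0142 kg/m³

The peak of an instantaneous 1D plume sits at x = vt; there the Gaussian factor is 1 and C_max = M/(n_e·A·√(4πDt)), where n_e·A is the pore area the mass is dissolved in.
√(4πDt) = √(4π × 0.15 × 800) = 38.83 m, so C_max = 12/(0.37 × 59 × 38.83) = 0.0142 kg/m³.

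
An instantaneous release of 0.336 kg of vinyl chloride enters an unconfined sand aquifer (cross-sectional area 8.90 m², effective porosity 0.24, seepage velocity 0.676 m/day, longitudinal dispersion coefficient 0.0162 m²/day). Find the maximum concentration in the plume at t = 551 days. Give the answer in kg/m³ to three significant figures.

0.0149 kg/m³

The peak of an instantaneous 1D plume sits at x = vt; there the Gaussian factor is 1 and C_max = M/(n_e·A·√(4πDt)), where n_e·A is the pore area the mass is dissolved in.
√(4πDt) = √(4π × 0.0162 × 551) = 10.59 m, so C_max = 0.336/(0.24 × 8.90 × 10.59) = 0.0149 kg/m³.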